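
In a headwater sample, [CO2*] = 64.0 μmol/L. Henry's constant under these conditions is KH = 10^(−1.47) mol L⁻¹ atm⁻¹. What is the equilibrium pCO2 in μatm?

pCO2 = 1890 μatm

KH = 10^(−1.47) = 3.388×10^-2 mol L⁻¹ atm⁻¹
pCO2 = [CO2*]/KH = 64.0×10^-6 / 3.388×10^-2 = 1.89×10^-3 atm = 1890 μatm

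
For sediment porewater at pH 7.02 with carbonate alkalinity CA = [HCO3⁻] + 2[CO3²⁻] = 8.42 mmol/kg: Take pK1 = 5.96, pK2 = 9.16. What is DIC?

CA = [HCO3⁻] + 2[CO3²⁻] = (α₁ + 2α₂)·DIC
At pH 7.02: [H⁺]/K1 = 10^-1.06 = 0.087096, K2/[H⁺] = 10^-2.14 = 0.0072444
α₁ = 1/(1 + 0.087096 + 0.0072444) = 1/1.0943 = 0.9138; α₂ = α₁·K2/[H⁺] = 0.006620
α₁ + 2α₂ = 0.9270
DIC = CA / (α₁ + 2α₂) = 8.42 / 0.9270 = 9.08 mmol/kg

DIC = 9.08 mmol/kg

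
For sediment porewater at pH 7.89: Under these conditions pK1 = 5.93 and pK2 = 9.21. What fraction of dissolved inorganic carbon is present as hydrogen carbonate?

α₁ = 0.944

α₁ = 1 / (1 + [H⁺]/K1 + K2/[H⁺]) = 1 / (1 + 10^-1.96 + 10^-1.32)
   = 1 / (1 + 0.010965 + 0.047863) = 1/1.0588 = 0.9444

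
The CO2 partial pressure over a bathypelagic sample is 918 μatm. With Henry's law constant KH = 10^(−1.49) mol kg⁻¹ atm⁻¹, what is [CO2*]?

KH = 10^(−1.49) = 3.236×10^-2 mol kg⁻¹ atm⁻¹
[CO2*] = KH · pCO2 = 3.236×10^-2 × 918×10^-6 atm = 2.97×10^-5 mol/kg

[CO2*] = 29.7 μmol/kg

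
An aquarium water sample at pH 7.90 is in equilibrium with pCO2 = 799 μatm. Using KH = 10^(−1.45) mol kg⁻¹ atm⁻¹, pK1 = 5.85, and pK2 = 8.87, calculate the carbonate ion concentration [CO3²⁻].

[CO2*] = KH · pCO2 = 10^(−1.45) × 799×10^-6 = 2.835×10^-5 mol/kg
α₀ = 1/(1 + K1/[H⁺] + K1K2/[H⁺]²) = 1/(1 + 10^+2.05 + 10^+1.08) = 0.007986
DIC = [CO2*]/α₀ = 2.835×10^-5 / 0.007986 = 3.550 mmol/kg
[CO3²⁻] = α₂·DIC; α₂ = 0.09601, so [CO3²⁻] = 0.09601 × 3.550 = 0.341 mmol/kg

[CO3²⁻] = 0.341 mmol/kg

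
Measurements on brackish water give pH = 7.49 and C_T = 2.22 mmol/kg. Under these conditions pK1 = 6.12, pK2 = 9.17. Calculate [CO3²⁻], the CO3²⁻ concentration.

α₂ = 1 / (1 + [H⁺]/K2 + [H⁺]²/(K1K2)) = 1 / (1 + 10^+1.68 + 10^+0.31)
   = 1 / (1 + 47.863 + 2.0417) = 1/50.905 = 0.01964
[CO3²⁻] = α₂ × DIC = 0.01964 × 2.22 = 0.0436 mmol/kg

[CO3²⁻] = 0.0436 mmol/kg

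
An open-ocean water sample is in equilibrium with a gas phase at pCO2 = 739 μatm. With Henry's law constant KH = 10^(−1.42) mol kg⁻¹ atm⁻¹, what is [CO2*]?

[CO2*] = 28.1 μmol/kg

KH = 10^(−1.42) = 3.802×10^-2 mol kg⁻¹ atm⁻¹
[CO2*] = KH · pCO2 = 3.802×10^-2 × 739×10^-6 atm = 2.81×10^-5 mol/kg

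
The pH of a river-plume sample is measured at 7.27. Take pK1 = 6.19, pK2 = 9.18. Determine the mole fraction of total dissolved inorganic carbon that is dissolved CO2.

α₀ = 0.0759

α₀ = 1 / (1 + K1/[H⁺] + K1K2/[H⁺]²) = 1 / (1 + 10^+1.08 + 10^-0.83)
   = 1 / (1 + 12.023 + 0.14791) = 1/13.171 = 0.07593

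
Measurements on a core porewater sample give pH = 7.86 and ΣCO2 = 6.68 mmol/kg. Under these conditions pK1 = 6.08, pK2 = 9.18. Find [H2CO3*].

α₀ = 1 / (1 + K1/[H⁺] + K1K2/[H⁺]²) = 1 / (1 + 10^+1.78 + 10^+0.46)
   = 1 / (1 + 60.256 + 2.8840) = 1/64.140 = 0.01559
[CO2*] = α₀ × DIC = 0.01559 × 6.68 = 0.104 mmol/kg

[CO2*] = 0.104 mmol/kg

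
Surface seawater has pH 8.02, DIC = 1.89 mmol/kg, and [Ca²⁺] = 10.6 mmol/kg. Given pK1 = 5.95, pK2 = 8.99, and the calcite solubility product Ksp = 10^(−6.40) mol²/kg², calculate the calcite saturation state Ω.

Ω = 4.83

α₂ = 1 / (1 + [H⁺]/K2 + [H⁺]²/(K1K2)) = 1 / (1 + 10^+0.97 + 10^-1.10)
   = 1 / (1 + 9.3325 + 0.079433) = 1/10.412 = 0.09604
[CO3²⁻] = α₂ × DIC = 0.09604 × 1.89 = 0.1815 mmol/kg
Ksp = 10^(−6.40) = 3.981×10^-7
Ω = [Ca²⁺][CO3²⁻]/Ksp = (10.6×10^-3)(1.815×10^-4) / 3.981×10^-7 = 4.83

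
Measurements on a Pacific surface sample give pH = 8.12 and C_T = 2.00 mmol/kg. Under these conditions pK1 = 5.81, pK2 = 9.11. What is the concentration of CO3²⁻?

[CO3²⁻] = 0.185 mmol/kg

α₂ = 1 / (1 + [H⁺]/K2 + [H⁺]²/(K1K2)) = 1 / (1 + 10^+0.99 + 10^-1.32)
   = 1 / (1 + 9.7724 + 0.047863) = 1/10.820 = 0.09242
[CO3²⁻] = α₂ × DIC = 0.09242 × 2.00 = 0.185 mmol/kg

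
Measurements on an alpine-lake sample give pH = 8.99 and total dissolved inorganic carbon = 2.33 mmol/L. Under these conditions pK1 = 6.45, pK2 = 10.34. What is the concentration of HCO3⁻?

α₁ = 1 / (1 + [H⁺]/K1 + K2/[H⁺]) = 1 / (1 + 10^-2.54 + 10^-1.35)
   = 1 / (1 + 0.0028840 + 0.044668) = 1/1.0476 = 0.9546
[HCO3⁻] = α₁ × DIC = 0.9546 × 2.33 = 2.22 mmol/L

[HCO3⁻] = 2.22 mmol/L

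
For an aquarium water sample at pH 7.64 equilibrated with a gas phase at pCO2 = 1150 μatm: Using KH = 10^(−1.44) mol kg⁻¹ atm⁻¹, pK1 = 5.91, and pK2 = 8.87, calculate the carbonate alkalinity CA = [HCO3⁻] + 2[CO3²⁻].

[CO2*] = KH · pCO2 = 10^(−1.44) × 1150×10^-6 = 4.175×10^-5 mol/kg
α₀ = 1/(1 + K1/[H⁺] + K1K2/[H⁺]²) = 1/(1 + 10^+1.73 + 10^+0.50) = 0.01728
DIC = [CO2*]/α₀ = 4.175×10^-5 / 0.01728 = 2.416 mmol/kg
CA = (α₁ + 2α₂)·DIC = (0.9281 + 2×0.05465) × 2.416 = 2.51 mmol/kg

CA = 2.51 mmol/kg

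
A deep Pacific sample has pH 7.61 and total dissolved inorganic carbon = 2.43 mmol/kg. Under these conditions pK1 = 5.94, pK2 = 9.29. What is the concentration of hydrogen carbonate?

[HCO3⁻] = 2.33 mmol/kg

α₁ = 1 / (1 + [H⁺]/K1 + K2/[H⁺]) = 1 / (1 + 10^-1.67 + 10^-1.68)
   = 1 / (1 + 0.021380 + 0.020893) = 1/1.0423 = 0.9594
[HCO3⁻] = α₁ × DIC = 0.9594 × 2.43 = 2.33 mmol/kg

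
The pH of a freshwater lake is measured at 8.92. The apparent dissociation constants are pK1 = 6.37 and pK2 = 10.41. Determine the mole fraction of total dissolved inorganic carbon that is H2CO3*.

α₀ = 1 / (1 + K1/[H⁺] + K1K2/[H⁺]²) = 1 / (1 + 10^+2.55 + 10^+1.06)
   = 1 / (1 + 354.81 + 11.482) = 1/367.29 = 0.002723

α₀ = 0.00272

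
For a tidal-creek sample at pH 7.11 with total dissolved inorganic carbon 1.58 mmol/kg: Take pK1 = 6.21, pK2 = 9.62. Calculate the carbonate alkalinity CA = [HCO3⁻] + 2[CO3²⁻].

CA = 1.41 mmol/kg

CA = [HCO3⁻] + 2[CO3²⁻] = (α₁ + 2α₂)·DIC
At pH 7.11: [H⁺]/K1 = 10^-0.90 = 0.12589, K2/[H⁺] = 10^-2.51 = 0.0030903
α₁ = 1/(1 + 0.12589 + 0.0030903) = 1/1.1290 = 0.8858; α₂ = α₁·K2/[H⁺] = 0.002737
α₁ + 2α₂ = 0.8912
CA = 0.8912 × 1.58 = 1.41 mmol/kg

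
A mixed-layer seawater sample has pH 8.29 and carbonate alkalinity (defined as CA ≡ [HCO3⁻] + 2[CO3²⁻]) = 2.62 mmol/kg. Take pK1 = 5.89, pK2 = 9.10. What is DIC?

CA = [HCO3⁻] + 2[CO3²⁻] = (α₁ + 2α₂)·DIC
At pH 8.29: [H⁺]/K1 = 10^-2.40 = 0.0039811, K2/[H⁺] = 10^-0.81 = 0.15488
α₁ = 1/(1 + 0.0039811 + 0.15488) = 1/1.1589 = 0.8629; α₂ = α₁·K2/[H⁺] = 0.1336
α₁ + 2α₂ = 1.1302
DIC = CA / (α₁ + 2α₂) = 2.62 / 1.1302 = 2.32 mmol/kg

DIC = 2.32 mmol/kg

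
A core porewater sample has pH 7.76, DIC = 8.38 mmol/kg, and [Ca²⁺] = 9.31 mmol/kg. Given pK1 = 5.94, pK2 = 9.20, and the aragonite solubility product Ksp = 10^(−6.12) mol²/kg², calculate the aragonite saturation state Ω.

α₂ = 1 / (1 + [H⁺]/K2 + [H⁺]²/(K1K2)) = 1 / (1 + 10^+1.44 + 10^-0.38)
   = 1 / (1 + 27.542 + 0.41687) = 1/28.959 = 0.03453
[CO3²⁻] = α₂ × DIC = 0.03453 × 8.38 = 0.2894 mmol/kg
Ksp = 10^(−6.12) = 7.586×10^-7
Ω = [Ca²⁺][CO3²⁻]/Ksp = (9.31×10^-3)(2.894×10^-4) / 7.586×10^-7 = 3.55

Ω = 3.55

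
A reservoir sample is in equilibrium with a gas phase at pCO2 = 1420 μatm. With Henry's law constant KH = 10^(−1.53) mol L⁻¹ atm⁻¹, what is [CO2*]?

KH = 10^(−1.53) = 2.951×10^-2 mol L⁻¹ atm⁻¹
[CO2*] = KH · pCO2 = 2.951×10^-2 × 1420×10^-6 atm = 4.19×10^-5 mol/L

[CO2*] = 41.9 μmol/L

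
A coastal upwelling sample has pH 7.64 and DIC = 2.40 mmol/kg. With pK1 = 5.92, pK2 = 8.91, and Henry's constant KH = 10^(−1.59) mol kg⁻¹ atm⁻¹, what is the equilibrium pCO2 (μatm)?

α₀ = 1 / (1 + K1/[H⁺] + K1K2/[H⁺]²) = 1 / (1 + 10^+1.72 + 10^+0.45)
   = 1 / (1 + 52.481 + 2.8184) = 1/56.299 = 0.01776
[CO2*] = α₀ × DIC = 0.01776 × 2.40 = 0.04263 mmol/kg
pCO2 = [CO2*]/KH = 4.263×10^-5 / 2.570×10^-2 = 1660 μatm

pCO2 = 1660 μatm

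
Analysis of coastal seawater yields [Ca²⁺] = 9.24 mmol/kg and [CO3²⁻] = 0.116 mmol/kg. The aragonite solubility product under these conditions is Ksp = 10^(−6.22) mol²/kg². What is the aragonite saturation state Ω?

Ω = 1.78

Ksp = 10^(−6.22) = 6.026×10^-7
Ω = [Ca²⁺][CO3²⁻]/Ksp = (9.24×10^-3)(0.116×10^-3) / 6.026×10^-7 = 1.78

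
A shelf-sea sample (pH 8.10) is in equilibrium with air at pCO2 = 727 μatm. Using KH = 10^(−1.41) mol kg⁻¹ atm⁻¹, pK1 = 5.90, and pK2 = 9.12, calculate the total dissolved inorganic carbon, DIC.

[CO2*] = KH · pCO2 = 10^(−1.41) × 727×10^-6 = 2.828×10^-5 mol/kg
α₀ = 1/(1 + K1/[H⁺] + K1K2/[H⁺]²) = 1/(1 + 10^+2.20 + 10^+1.18) = 0.005727
DIC = [CO2*]/α₀ = 2.828×10^-5 / 0.005727 = 4.94 mmol/kg

DIC = 4.94 mmol/kg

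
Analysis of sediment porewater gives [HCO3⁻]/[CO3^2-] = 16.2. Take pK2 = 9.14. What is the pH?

pH = 7.93

From K2 = [H⁺][CO3^2-]/[HCO3⁻]:  pH = pK2 − log₁₀([HCO3⁻]/[CO3^2-])
log₁₀(16.2) = +1.210
pH = 9.14 − (+1.210) = 7.93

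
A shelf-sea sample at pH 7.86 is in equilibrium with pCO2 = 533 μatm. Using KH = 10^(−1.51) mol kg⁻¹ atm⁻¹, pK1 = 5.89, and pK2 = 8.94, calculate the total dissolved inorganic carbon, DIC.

DIC = 1.68 mmol/kg

[CO2*] = KH · pCO2 = 10^(−1.51) × 533×10^-6 = 1.647×10^-5 mol/kg
α₀ = 1/(1 + K1/[H⁺] + K1K2/[H⁺]²) = 1/(1 + 10^+1.97 + 10^+0.89) = 0.009795
DIC = [CO2*]/α₀ = 1.647×10^-5 / 0.009795 = 1.68 mmol/kg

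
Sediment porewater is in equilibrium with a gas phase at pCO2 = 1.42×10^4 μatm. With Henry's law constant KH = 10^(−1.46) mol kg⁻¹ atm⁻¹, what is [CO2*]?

[CO2*] = 492 μmol/kg

KH = 10^(−1.46) = 3.467×10^-2 mol kg⁻¹ atm⁻¹
[CO2*] = KH · pCO2 = 3.467×10^-2 × 1.42×10^4×10^-6 atm = 4.92×10^-4 mol/kg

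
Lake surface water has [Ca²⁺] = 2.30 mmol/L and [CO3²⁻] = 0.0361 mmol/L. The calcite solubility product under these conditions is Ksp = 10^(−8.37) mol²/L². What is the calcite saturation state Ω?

Ω = 19.5

Ksp = 10^(−8.37) = 4.266×10^-9
Ω = [Ca²⁺][CO3²⁻]/Ksp = (2.30×10^-3)(0.0361×10^-3) / 4.266×10^-9 = 19.5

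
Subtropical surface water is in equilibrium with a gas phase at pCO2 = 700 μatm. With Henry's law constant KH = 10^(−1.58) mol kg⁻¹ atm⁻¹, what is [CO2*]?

[CO2*] = 18.4 μmol/kg

KH = 10^(−1.58) = 2.630×10^-2 mol kg⁻¹ atm⁻¹
[CO2*] = KH · pCO2 = 2.630×10^-2 × 700×10^-6 atm = 1.84×10^-5 mol/kg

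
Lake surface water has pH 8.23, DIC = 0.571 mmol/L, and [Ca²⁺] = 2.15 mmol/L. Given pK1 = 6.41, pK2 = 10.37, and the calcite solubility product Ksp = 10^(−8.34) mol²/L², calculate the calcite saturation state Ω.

α₂ = 1 / (1 + [H⁺]/K2 + [H⁺]²/(K1K2)) = 1 / (1 + 10^+2.14 + 10^+0.32)
   = 1 / (1 + 138.04 + 2.0893) = 1/141.13 = 0.007086
[CO3²⁻] = α₂ × DIC = 0.007086 × 0.571 = 0.004046 mmol/L = 4.046 μmol/L
Ksp = 10^(−8.34) = 4.571×10^-9
Ω = [Ca²⁺][CO3²⁻]/Ksp = (2.15×10^-3)(4.046×10^-6) / 4.571×10^-9 = 1.90

Ω = 1.90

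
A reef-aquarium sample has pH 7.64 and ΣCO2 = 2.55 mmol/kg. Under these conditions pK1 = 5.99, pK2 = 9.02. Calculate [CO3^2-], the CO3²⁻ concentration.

[CO3²⁻] = 0.0999 mmol/kg

α₂ = 1 / (1 + [H⁺]/K2 + [H⁺]²/(K1K2)) = 1 / (1 + 10^+1.38 + 10^-0.27)
   = 1 / (1 + 23.988 + 0.53703) = 1/25.525 = 0.03918
[CO3²⁻] = α₂ × DIC = 0.03918 × 2.55 = 0.0999 mmol/kg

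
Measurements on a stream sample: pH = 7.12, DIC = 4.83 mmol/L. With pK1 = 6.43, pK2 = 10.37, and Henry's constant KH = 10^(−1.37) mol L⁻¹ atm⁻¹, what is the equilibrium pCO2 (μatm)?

α₀ = 1 / (1 + K1/[H⁺] + K1K2/[H⁺]²) = 1 / (1 + 10^+0.69 + 10^-2.56)
   = 1 / (1 + 4.8978 + 0.0027542) = 1/5.9005 = 0.1695
[CO2*] = α₀ × DIC = 0.1695 × 4.83 = 0.8186 mmol/L
pCO2 = [CO2*]/KH = 8.186×10^-4 / 4.266×10^-2 = 1.92×10^4 μatm

pCO2 = 1.92×10^4 μatm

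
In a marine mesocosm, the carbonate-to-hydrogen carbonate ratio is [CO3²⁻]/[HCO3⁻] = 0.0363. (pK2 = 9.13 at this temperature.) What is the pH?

From K2 = [H⁺][CO3²⁻]/[HCO3⁻]:  pH = pK2 + log₁₀([CO3²⁻]/[HCO3⁻])
log₁₀(0.0363) = -1.440
pH = 9.13 + (-1.440) = 7.69

pH = 7.69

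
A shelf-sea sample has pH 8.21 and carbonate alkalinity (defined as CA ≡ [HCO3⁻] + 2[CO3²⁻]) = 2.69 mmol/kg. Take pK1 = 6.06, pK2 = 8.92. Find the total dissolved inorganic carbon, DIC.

CA = [HCO3⁻] + 2[CO3²⁻] = (α₁ + 2α₂)·DIC
At pH 8.21: [H⁺]/K1 = 10^-2.15 = 0.0070795, K2/[H⁺] = 10^-0.71 = 0.19498
α₁ = 1/(1 + 0.0070795 + 0.19498) = 1/1.2021 = 0.8319; α₂ = α₁·K2/[H⁺] = 0.1622
α₁ + 2α₂ = 1.1563
DIC = CA / (α₁ + 2α₂) = 2.69 / 1.1563 = 2.33 mmol/kg

DIC = 2.33 mmol/kg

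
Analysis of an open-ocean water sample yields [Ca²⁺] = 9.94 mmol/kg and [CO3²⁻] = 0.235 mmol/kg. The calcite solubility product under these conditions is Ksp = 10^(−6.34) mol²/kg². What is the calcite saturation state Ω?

Ω = 5.11

Ksp = 10^(−6.34) = 4.571×10^-7
Ω = [Ca²⁺][CO3²⁻]/Ksp = (9.94×10^-3)(0.235×10^-3) / 4.571×10^-7 = 5.11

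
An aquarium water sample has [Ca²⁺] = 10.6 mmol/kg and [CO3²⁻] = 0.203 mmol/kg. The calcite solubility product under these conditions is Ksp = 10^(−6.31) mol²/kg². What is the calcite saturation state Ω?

Ω = 4.39

Ksp = 10^(−6.31) = 4.898×10^-7
Ω = [Ca²⁺][CO3²⁻]/Ksp = (10.6×10^-3)(0.203×10^-3) / 4.898×10^-7 = 4.39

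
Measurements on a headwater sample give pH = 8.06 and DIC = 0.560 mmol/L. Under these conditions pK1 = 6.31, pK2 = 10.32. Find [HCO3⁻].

α₁ = 1 / (1 + [H⁺]/K1 + K2/[H⁺]) = 1 / (1 + 10^-1.75 + 10^-2.26)
   = 1 / (1 + 0.017783 + 0.0054954) = 1/1.0233 = 0.9773
[HCO3⁻] = α₁ × DIC = 0.9773 × 0.560 = 0.547 mmol/L

[HCO3⁻] = 0.547 mmol/L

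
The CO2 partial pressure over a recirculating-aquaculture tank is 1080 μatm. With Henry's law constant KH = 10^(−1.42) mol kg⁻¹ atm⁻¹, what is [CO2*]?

[CO2*] = 41.1 μmol/kg

KH = 10^(−1.42) = 3.802×10^-2 mol kg⁻¹ atm⁻¹
[CO2*] = KH · pCO2 = 3.802×10^-2 × 1080×10^-6 atm = 4.11×10^-5 mol/kg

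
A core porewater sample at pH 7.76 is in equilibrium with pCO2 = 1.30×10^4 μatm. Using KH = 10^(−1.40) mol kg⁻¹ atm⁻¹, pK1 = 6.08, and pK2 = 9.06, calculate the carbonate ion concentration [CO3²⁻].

[CO3²⁻] = 1.24 mmol/kg

[CO2*] = KH · pCO2 = 10^(−1.40) × 1.30×10^4×10^-6 = 5.175×10^-4 mol/kg
α₀ = 1/(1 + K1/[H⁺] + K1K2/[H⁺]²) = 1/(1 + 10^+1.68 + 10^+0.38) = 0.01951
DIC = [CO2*]/α₀ = 5.175×10^-4 / 0.01951 = 26.53 mmol/kg
[CO3²⁻] = α₂·DIC; α₂ = 0.04680, so [CO3²⁻] = 0.04680 × 26.53 = 1.24 mmol/kg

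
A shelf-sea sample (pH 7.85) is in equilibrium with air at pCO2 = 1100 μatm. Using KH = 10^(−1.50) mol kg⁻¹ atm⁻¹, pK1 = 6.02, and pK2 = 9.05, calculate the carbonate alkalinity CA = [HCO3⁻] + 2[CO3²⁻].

[CO2*] = KH · pCO2 = 10^(−1.50) × 1100×10^-6 = 3.479×10^-5 mol/kg
α₀ = 1/(1 + K1/[H⁺] + K1K2/[H⁺]²) = 1/(1 + 10^+1.83 + 10^+0.63) = 0.01372
DIC = [CO2*]/α₀ = 3.479×10^-5 / 0.01372 = 2.535 mmol/kg
CA = (α₁ + 2α₂)·DIC = (0.9277 + 2×0.05854) × 2.535 = 2.65 mmol/kg

CA = 2.65 mmol/kg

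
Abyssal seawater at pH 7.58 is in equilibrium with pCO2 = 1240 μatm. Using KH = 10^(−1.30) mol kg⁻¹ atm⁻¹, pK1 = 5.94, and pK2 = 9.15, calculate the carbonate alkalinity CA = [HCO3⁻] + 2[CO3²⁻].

[CO2*] = KH · pCO2 = 10^(−1.30) × 1240×10^-6 = 6.215×10^-5 mol/kg
α₀ = 1/(1 + K1/[H⁺] + K1K2/[H⁺]²) = 1/(1 + 10^+1.64 + 10^+0.07) = 0.02182
DIC = [CO2*]/α₀ = 6.215×10^-5 / 0.02182 = 2.848 mmol/kg
CA = (α₁ + 2α₂)·DIC = (0.9525 + 2×0.02564) × 2.848 = 2.86 mmol/kg

CA = 2.86 mmol/kg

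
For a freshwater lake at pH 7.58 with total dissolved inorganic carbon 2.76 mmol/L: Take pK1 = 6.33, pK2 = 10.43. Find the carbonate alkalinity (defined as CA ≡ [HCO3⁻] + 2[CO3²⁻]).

CA = [HCO3⁻] + 2[CO3²⁻] = (α₁ + 2α₂)·DIC
At pH 7.58: [H⁺]/K1 = 10^-1.25 = 0.056234, K2/[H⁺] = 10^-2.85 = 0.0014125
α₁ = 1/(1 + 0.056234 + 0.0014125) = 1/1.0576 = 0.9455; α₂ = α₁·K2/[H⁺] = 0.001336
α₁ + 2α₂ = 0.9482
CA = 0.9482 × 2.76 = 2.62 mmol/L

CA = 2.62 mmol/L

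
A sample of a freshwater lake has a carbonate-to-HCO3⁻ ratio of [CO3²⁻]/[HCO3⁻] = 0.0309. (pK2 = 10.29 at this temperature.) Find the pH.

From K2 = [H⁺][CO3²⁻]/[HCO3⁻]:  pH = pK2 + log₁₀([CO3²⁻]/[HCO3⁻])
log₁₀(0.0309) = -1.510
pH = 10.29 + (-1.510) = 8.78

pH = 8.78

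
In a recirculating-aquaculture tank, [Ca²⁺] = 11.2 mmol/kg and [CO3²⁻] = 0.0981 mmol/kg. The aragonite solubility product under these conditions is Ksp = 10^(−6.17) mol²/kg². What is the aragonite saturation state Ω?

Ksp = 10^(−6.17) = 6.761×10^-7
Ω = [Ca²⁺][CO3²⁻]/Ksp = (11.2×10^-3)(0.0981×10^-3) / 6.761×10^-7 = 1.63

Ω = 1.63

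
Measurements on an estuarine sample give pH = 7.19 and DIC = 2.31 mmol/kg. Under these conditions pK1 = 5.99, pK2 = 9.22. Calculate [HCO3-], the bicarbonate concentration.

[HCO3⁻] = 2.15 mmol/kg

α₁ = 1 / (1 + [H⁺]/K1 + K2/[H⁺]) = 1 / (1 + 10^-1.20 + 10^-2.03)
   = 1 / (1 + 0.063096 + 0.0093325) = 1/1.0724 = 0.9325
[HCO3⁻] = α₁ × DIC = 0.9325 × 2.31 = 2.15 mmol/kg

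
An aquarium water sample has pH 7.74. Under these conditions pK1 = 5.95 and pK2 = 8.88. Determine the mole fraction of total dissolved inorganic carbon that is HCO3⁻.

α₁ = 0.919

α₁ = 1 / (1 + [H⁺]/K1 + K2/[H⁺]) = 1 / (1 + 10^-1.79 + 10^-1.14)
   = 1 / (1 + 0.016218 + 0.072444) = 1/1.0887 = 0.9186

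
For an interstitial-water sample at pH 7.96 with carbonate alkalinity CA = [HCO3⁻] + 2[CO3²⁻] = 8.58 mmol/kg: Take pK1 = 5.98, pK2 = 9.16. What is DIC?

DIC = 8.18 mmol/kg

CA = [HCO3⁻] + 2[CO3²⁻] = (α₁ + 2α₂)·DIC
At pH 7.96: [H⁺]/K1 = 10^-1.98 = 0.010471, K2/[H⁺] = 10^-1.20 = 0.063096
α₁ = 1/(1 + 0.010471 + 0.063096) = 1/1.0736 = 0.9315; α₂ = α₁·K2/[H⁺] = 0.05877
α₁ + 2α₂ = 1.0490
DIC = CA / (α₁ + 2α₂) = 8.58 / 1.0490 = 8.18 mmol/kg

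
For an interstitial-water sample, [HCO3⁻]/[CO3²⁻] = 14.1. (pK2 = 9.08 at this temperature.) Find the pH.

From K2 = [H⁺][CO3²⁻]/[HCO3⁻]:  pH = pK2 − log₁₀([HCO3⁻]/[CO3²⁻])
log₁₀(14.1) = +1.149
pH = 9.08 − (+1.149) = 7.93

pH = 7.93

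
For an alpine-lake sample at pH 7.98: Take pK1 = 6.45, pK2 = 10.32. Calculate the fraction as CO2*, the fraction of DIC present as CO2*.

α₀ = 1 / (1 + K1/[H⁺] + K1K2/[H⁺]²) = 1 / (1 + 10^+1.53 + 10^-0.81)
   = 1 / (1 + 33.884 + 0.15488) = 1/35.039 = 0.02854

α₀ = 0.0285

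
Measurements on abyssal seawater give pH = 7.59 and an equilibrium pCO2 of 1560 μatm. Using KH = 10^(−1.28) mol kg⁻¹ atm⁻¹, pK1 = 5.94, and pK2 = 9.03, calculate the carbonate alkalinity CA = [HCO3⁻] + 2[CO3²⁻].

[CO2*] = KH · pCO2 = 10^(−1.28) × 1560×10^-6 = 8.187×10^-5 mol/kg
α₀ = 1/(1 + K1/[H⁺] + K1K2/[H⁺]²) = 1/(1 + 10^+1.65 + 10^+0.21) = 0.02115
DIC = [CO2*]/α₀ = 8.187×10^-5 / 0.02115 = 3.872 mmol/kg
CA = (α₁ + 2α₂)·DIC = (0.9446 + 2×0.03429) × 3.872 = 3.92 mmol/kg

CA = 3.92 mmol/kg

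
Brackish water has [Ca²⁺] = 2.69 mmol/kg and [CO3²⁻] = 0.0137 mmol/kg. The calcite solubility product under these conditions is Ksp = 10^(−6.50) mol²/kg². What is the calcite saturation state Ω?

Ksp = 10^(−6.50) = 3.162×10^-7
Ω = [Ca²⁺][CO3²⁻]/Ksp = (2.69×10^-3)(0.0137×10^-3) / 3.162×10^-7 = 0.117

Ω = 0.117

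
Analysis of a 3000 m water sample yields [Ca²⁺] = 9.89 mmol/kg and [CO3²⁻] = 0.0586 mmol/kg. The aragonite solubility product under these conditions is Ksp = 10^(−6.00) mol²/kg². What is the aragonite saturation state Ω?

Ω = 0.580

Ksp = 10^(−6.00) = 1.000×10^-6
Ω = [Ca²⁺][CO3²⁻]/Ksp = (9.89×10^-3)(0.0586×10^-3) / 1.000×10^-6 = 0.580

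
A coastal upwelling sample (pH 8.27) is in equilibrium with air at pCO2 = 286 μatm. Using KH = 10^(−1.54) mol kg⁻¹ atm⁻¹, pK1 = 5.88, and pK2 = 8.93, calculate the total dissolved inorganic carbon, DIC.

[CO2*] = KH · pCO2 = 10^(−1.54) × 286×10^-6 = 8.248×10^-6 mol/kg
α₀ = 1/(1 + K1/[H⁺] + K1K2/[H⁺]²) = 1/(1 + 10^+2.39 + 10^+1.73) = 0.003331
DIC = [CO2*]/α₀ = 8.248×10^-6 / 0.003331 = 2.48 mmol/kg

DIC = 2.48 mmol/kg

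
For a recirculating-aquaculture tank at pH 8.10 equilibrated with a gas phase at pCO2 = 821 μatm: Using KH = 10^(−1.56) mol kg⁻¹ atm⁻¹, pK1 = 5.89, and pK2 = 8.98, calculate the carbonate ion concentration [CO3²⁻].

[CO2*] = KH · pCO2 = 10^(−1.56) × 821×10^-6 = 2.261×10^-5 mol/kg
α₀ = 1/(1 + K1/[H⁺] + K1K2/[H⁺]²) = 1/(1 + 10^+2.21 + 10^+1.33) = 0.005418
DIC = [CO2*]/α₀ = 2.261×10^-5 / 0.005418 = 4.173 mmol/kg
[CO3²⁻] = α₂·DIC; α₂ = 0.1158, so [CO3²⁻] = 0.1158 × 4.173 = 0.483 mmol/kg

[CO3²⁻] = 0.483 mmol/kg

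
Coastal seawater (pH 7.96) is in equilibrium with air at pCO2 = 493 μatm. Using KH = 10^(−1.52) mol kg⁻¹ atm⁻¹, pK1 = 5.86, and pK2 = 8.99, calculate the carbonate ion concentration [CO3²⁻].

[CO3²⁻] = 0.175 mmol/kg

[CO2*] = KH · pCO2 = 10^(−1.52) × 493×10^-6 = 1.489×10^-5 mol/kg
α₀ = 1/(1 + K1/[H⁺] + K1K2/[H⁺]²) = 1/(1 + 10^+2.10 + 10^+1.07) = 0.007213
DIC = [CO2*]/α₀ = 1.489×10^-5 / 0.007213 = 2.064 mmol/kg
[CO3²⁻] = α₂·DIC; α₂ = 0.08474, so [CO3²⁻] = 0.08474 × 2.064 = 0.175 mmol/kg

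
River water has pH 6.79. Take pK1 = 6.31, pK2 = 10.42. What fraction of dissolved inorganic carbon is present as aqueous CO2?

α₀ = 0.249

α₀ = 1 / (1 + K1/[H⁺] + K1K2/[H⁺]²) = 1 / (1 + 10^+0.48 + 10^-3.15)
   = 1 / (1 + 3.0200 + 0.00070795) = 1/4.0207 = 0.2487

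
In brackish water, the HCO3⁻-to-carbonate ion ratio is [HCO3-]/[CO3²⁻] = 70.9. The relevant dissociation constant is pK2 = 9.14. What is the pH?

From K2 = [H⁺][CO3²⁻]/[HCO3-]:  pH = pK2 − log₁₀([HCO3-]/[CO3²⁻])
log₁₀(70.9) = +1.851
pH = 9.14 − (+1.851) = 7.29

pH = 7.29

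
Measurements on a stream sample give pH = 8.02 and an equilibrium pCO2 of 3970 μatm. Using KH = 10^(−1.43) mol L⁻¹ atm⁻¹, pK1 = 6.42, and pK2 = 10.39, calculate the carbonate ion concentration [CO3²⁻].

[CO2*] = KH · pCO2 = 10^(−1.43) × 3970×10^-6 = 1.475×10^-4 mol/L
α₀ = 1/(1 + K1/[H⁺] + K1K2/[H⁺]²) = 1/(1 + 10^+1.60 + 10^-0.77) = 0.02440
DIC = [CO2*]/α₀ = 1.475×10^-4 / 0.02440 = 6.045 mmol/L
[CO3²⁻] = α₂·DIC; α₂ = 0.004144, so [CO3²⁻] = 0.004144 × 6.045 = 0.0250 mmol/L

[CO3²⁻] = 0.0250 mmol/L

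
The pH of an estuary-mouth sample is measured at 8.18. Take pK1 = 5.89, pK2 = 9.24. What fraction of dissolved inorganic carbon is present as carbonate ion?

α₂ = 1 / (1 + [H⁺]/K2 + [H⁺]²/(K1K2)) = 1 / (1 + 10^+1.06 + 10^-1.23)
   = 1 / (1 + 11.482 + 0.058884) = 1/12.540 = 0.07974

α₂ = 0.0797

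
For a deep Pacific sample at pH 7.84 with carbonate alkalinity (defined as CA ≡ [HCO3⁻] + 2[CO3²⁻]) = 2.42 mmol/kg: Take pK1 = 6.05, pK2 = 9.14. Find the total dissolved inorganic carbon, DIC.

DIC = 2.35 mmol/kg

CA = [HCO3⁻] + 2[CO3²⁻] = (α₁ + 2α₂)·DIC
At pH 7.84: [H⁺]/K1 = 10^-1.79 = 0.016218, K2/[H⁺] = 10^-1.30 = 0.050119
α₁ = 1/(1 + 0.016218 + 0.050119) = 1/1.0663 = 0.9378; α₂ = α₁·K2/[H⁺] = 0.04700
α₁ + 2α₂ = 1.0318
DIC = CA / (α₁ + 2α₂) = 2.42 / 1.0318 = 2.35 mmol/kg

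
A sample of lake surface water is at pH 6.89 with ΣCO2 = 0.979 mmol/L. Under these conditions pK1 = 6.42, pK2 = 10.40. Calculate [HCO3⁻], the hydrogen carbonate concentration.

α₁ = 1 / (1 + [H⁺]/K1 + K2/[H⁺]) = 1 / (1 + 10^-0.47 + 10^-3.51)
   = 1 / (1 + 0.33884 + 0.00030903) = 1/1.3392 = 0.7467
[HCO3⁻] = α₁ × DIC = 0.7467 × 0.979 = 0.731 mmol/L

[HCO3⁻] = 0.731 mmol/L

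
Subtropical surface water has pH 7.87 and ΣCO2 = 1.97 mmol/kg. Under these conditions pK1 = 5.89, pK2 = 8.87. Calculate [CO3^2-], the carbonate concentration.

[CO3²⁻] = 0.177 mmol/kg

α₂ = 1 / (1 + [H⁺]/K2 + [H⁺]²/(K1K2)) = 1 / (1 + 10^+1.00 + 10^-0.98)
   = 1 / (1 + 10.000 + 0.10471) = 1/11.105 = 0.09005
[CO3²⁻] = α₂ × DIC = 0.09005 × 1.97 = 0.177 mmol/kg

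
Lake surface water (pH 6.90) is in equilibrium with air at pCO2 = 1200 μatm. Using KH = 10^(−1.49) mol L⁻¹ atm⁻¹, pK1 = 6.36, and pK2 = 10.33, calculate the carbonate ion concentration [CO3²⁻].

[CO2*] = KH · pCO2 = 10^(−1.49) × 1200×10^-6 = 3.883×10^-5 mol/L
α₀ = 1/(1 + K1/[H⁺] + K1K2/[H⁺]²) = 1/(1 + 10^+0.54 + 10^-2.89) = 0.2238
DIC = [CO2*]/α₀ = 3.883×10^-5 / 0.2238 = 0.1735 mmol/L
[CO3²⁻] = α₂·DIC; α₂ = 0.0002883, so [CO3²⁻] = 0.0002883 × 0.1735 = 5.00×10^-5 mmol/L = 0.0500 μmol/L

[CO3²⁻] = 0.0500 μmol/L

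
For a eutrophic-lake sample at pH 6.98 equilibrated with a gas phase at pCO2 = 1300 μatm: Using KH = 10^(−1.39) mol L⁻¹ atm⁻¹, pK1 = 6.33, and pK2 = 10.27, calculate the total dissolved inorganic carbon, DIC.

[CO2*] = KH · pCO2 = 10^(−1.39) × 1300×10^-6 = 5.296×10^-5 mol/L
α₀ = 1/(1 + K1/[H⁺] + K1K2/[H⁺]²) = 1/(1 + 10^+0.65 + 10^-2.64) = 0.1828
DIC = [CO2*]/α₀ = 5.296×10^-5 / 0.1828 = 0.290 mmol/L

DIC = 0.290 mmol/L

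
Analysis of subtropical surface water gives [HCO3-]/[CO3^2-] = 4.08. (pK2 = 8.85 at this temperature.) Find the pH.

pH = 8.24

From K2 = [H⁺][CO3^2-]/[HCO3-]:  pH = pK2 − log₁₀([HCO3-]/[CO3^2-])
log₁₀(4.08) = +0.611
pH = 8.85 − (+0.611) = 8.24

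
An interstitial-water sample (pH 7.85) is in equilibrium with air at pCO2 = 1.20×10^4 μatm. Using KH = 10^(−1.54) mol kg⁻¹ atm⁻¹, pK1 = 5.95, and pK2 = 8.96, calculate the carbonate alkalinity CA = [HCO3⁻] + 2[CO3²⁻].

CA = 31.8 mmol/kg

[CO2*] = KH · pCO2 = 10^(−1.54) × 1.20×10^4×10^-6 = 3.461×10^-4 mol/kg
α₀ = 1/(1 + K1/[H⁺] + K1K2/[H⁺]²) = 1/(1 + 10^+1.90 + 10^+0.79) = 0.01155
DIC = [CO2*]/α₀ = 3.461×10^-4 / 0.01155 = 29.97 mmol/kg
CA = (α₁ + 2α₂)·DIC = (0.9173 + 2×0.07120) × 29.97 = 31.8 mmol/kg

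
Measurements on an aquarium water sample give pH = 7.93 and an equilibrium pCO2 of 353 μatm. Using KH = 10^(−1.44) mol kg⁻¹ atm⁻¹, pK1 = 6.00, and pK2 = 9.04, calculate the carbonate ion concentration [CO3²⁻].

[CO3²⁻] = 0.0847 mmol/kg

[CO2*] = KH · pCO2 = 10^(−1.44) × 353×10^-6 = 1.282×10^-5 mol/kg
α₀ = 1/(1 + K1/[H⁺] + K1K2/[H⁺]²) = 1/(1 + 10^+1.93 + 10^+0.82) = 0.01079
DIC = [CO2*]/α₀ = 1.282×10^-5 / 0.01079 = 1.188 mmol/kg
[CO3²⁻] = α₂·DIC; α₂ = 0.07126, so [CO3²⁻] = 0.07126 × 1.188 = 0.0847 mmol/kg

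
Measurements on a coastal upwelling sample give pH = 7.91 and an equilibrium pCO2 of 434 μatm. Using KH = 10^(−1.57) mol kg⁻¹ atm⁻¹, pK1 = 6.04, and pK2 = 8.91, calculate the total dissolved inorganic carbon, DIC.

DIC = 0.964 mmol/kg

[CO2*] = KH · pCO2 = 10^(−1.57) × 434×10^-6 = 1.168×10^-5 mol/kg
α₀ = 1/(1 + K1/[H⁺] + K1K2/[H⁺]²) = 1/(1 + 10^+1.87 + 10^+0.87) = 0.01211
DIC = [CO2*]/α₀ = 1.168×10^-5 / 0.01211 = 0.964 mmol/kg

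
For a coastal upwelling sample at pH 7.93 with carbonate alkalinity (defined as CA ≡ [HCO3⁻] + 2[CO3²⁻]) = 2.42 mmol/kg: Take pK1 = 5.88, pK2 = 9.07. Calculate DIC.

DIC = 2.29 mmol/kg

CA = [HCO3⁻] + 2[CO3²⁻] = (α₁ + 2α₂)·DIC
At pH 7.93: [H⁺]/K1 = 10^-2.05 = 0.0089125, K2/[H⁺] = 10^-1.14 = 0.072444
α₁ = 1/(1 + 0.0089125 + 0.072444) = 1/1.0814 = 0.9248; α₂ = α₁·K2/[H⁺] = 0.06699
α₁ + 2α₂ = 1.0588
DIC = CA / (α₁ + 2α₂) = 2.42 / 1.0588 = 2.29 mmol/kg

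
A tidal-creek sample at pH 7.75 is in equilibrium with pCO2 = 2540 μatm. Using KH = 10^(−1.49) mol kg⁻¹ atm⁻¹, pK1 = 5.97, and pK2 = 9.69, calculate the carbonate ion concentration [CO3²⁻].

[CO2*] = KH · pCO2 = 10^(−1.49) × 2540×10^-6 = 8.219×10^-5 mol/kg
α₀ = 1/(1 + K1/[H⁺] + K1K2/[H⁺]²) = 1/(1 + 10^+1.78 + 10^-0.16) = 0.01614
DIC = [CO2*]/α₀ = 8.219×10^-5 / 0.01614 = 5.092 mmol/kg
[CO3²⁻] = α₂·DIC; α₂ = 0.01117, so [CO3²⁻] = 0.01117 × 5.092 = 0.0569 mmol/kg

[CO3²⁻] = 0.0569 mmol/kg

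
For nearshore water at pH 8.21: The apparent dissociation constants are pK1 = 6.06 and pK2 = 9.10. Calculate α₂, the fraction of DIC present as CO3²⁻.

α₂ = 0.113

α₂ = 1 / (1 + [H⁺]/K2 + [H⁺]²/(K1K2)) = 1 / (1 + 10^+0.89 + 10^-1.26)
   = 1 / (1 + 7.7625 + 0.054954) = 1/8.8174 = 0.1134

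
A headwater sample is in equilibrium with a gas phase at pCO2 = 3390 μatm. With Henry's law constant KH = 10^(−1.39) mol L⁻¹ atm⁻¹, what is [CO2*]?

[CO2*] = 138 μmol/L

KH = 10^(−1.39) = 4.074×10^-2 mol L⁻¹ atm⁻¹
[CO2*] = KH · pCO2 = 4.074×10^-2 × 3390×10^-6 atm = 1.38×10^-4 mol/L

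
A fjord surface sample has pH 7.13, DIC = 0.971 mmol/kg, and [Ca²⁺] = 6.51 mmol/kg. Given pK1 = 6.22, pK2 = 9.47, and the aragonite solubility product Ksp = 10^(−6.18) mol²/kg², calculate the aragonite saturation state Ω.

α₂ = 1 / (1 + [H⁺]/K2 + [H⁺]²/(K1K2)) = 1 / (1 + 10^+2.34 + 10^+1.43)
   = 1 / (1 + 218.78 + 26.915) = 1/246.69 = 0.004054
[CO3²⁻] = α₂ × DIC = 0.004054 × 0.971 = 0.003936 mmol/kg = 3.936 μmol/kg
Ksp = 10^(−6.18) = 6.607×10^-7
Ω = [Ca²⁺][CO3²⁻]/Ksp = (6.51×10^-3)(3.936×10^-6) / 6.607×10^-7 = 0.0388

Ω = 0.0388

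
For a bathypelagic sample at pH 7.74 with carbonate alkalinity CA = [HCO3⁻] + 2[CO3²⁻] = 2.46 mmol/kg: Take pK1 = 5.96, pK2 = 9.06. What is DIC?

CA = [HCO3⁻] + 2[CO3²⁻] = (α₁ + 2α₂)·DIC
At pH 7.74: [H⁺]/K1 = 10^-1.78 = 0.016596, K2/[H⁺] = 10^-1.32 = 0.047863
α₁ = 1/(1 + 0.016596 + 0.047863) = 1/1.0645 = 0.9394; α₂ = α₁·K2/[H⁺] = 0.04496
α₁ + 2α₂ = 1.0294
DIC = CA / (α₁ + 2α₂) = 2.46 / 1.0294 = 2.39 mmol/kg

DIC = 2.39 mmol/kg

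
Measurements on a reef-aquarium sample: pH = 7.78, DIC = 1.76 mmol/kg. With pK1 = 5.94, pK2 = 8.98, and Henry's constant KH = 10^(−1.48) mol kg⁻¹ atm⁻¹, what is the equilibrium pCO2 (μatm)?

α₀ = 1 / (1 + K1/[H⁺] + K1K2/[H⁺]²) = 1 / (1 + 10^+1.84 + 10^+0.64)
   = 1 / (1 + 69.183 + 4.3652) = 1/74.548 = 0.01341
[CO2*] = α₀ × DIC = 0.01341 × 1.76 = 0.02361 mmol/kg
pCO2 = [CO2*]/KH = 2.361×10^-5 / 3.311×10^-2 = 713 μatm

pCO2 = 713 μatm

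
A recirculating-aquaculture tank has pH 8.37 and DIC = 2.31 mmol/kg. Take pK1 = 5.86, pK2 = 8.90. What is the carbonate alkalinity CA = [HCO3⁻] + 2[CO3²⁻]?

CA = 2.83 mmol/kg

CA = [HCO3⁻] + 2[CO3²⁻] = (α₁ + 2α₂)·DIC
At pH 8.37: [H⁺]/K1 = 10^-2.51 = 0.0030903, K2/[H⁺] = 10^-0.53 = 0.29512
α₁ = 1/(1 + 0.0030903 + 0.29512) = 1/1.2982 = 0.7703; α₂ = α₁·K2/[H⁺] = 0.2273
α₁ + 2α₂ = 1.2249
CA = 1.2249 × 2.31 = 2.83 mmol/kg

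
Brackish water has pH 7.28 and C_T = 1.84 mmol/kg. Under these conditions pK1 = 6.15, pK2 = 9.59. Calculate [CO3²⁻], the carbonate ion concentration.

α₂ = 1 / (1 + [H⁺]/K2 + [H⁺]²/(K1K2)) = 1 / (1 + 10^+2.31 + 10^+1.18)
   = 1 / (1 + 204.17 + 15.136) = 1/220.31 = 0.004539
[CO3²⁻] = α₂ × DIC = 0.004539 × 1.84 = 0.00835 mmol/kg = 8.35 μmol/kg

[CO3²⁻] = 8.35 μmol/kg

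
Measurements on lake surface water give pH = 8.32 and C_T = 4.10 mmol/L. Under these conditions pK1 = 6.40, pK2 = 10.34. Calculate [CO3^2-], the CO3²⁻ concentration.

α₂ = 1 / (1 + [H⁺]/K2 + [H⁺]²/(K1K2)) = 1 / (1 + 10^+2.02 + 10^+0.10)
   = 1 / (1 + 104.71 + 1.2589) = 1/106.97 = 0.009348
[CO3²⁻] = α₂ × DIC = 0.009348 × 4.10 = 0.0383 mmol/L

[CO3²⁻] = 0.0383 mmol/L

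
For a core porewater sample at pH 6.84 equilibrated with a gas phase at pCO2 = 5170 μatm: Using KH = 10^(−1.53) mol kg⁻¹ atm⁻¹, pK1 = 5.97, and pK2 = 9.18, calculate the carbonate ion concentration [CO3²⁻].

[CO3²⁻] = 5.17 μmol/kg

[CO2*] = KH · pCO2 = 10^(−1.53) × 5170×10^-6 = 1.526×10^-4 mol/kg
α₀ = 1/(1 + K1/[H⁺] + K1K2/[H⁺]²) = 1/(1 + 10^+0.87 + 10^-1.47) = 0.1184
DIC = [CO2*]/α₀ = 1.526×10^-4 / 0.1184 = 1.289 mmol/kg
[CO3²⁻] = α₂·DIC; α₂ = 0.004011, so [CO3²⁻] = 0.004011 × 1.289 = 0.00517 mmol/kg = 5.17 μmol/kg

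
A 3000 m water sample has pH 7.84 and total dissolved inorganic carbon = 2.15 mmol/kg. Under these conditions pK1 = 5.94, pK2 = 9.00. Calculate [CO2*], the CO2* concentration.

α₀ = 1 / (1 + K1/[H⁺] + K1K2/[H⁺]²) = 1 / (1 + 10^+1.90 + 10^+0.74)
   = 1 / (1 + 79.433 + 5.4954) = 1/85.928 = 0.01164
[CO2*] = α₀ × DIC = 0.01164 × 2.15 = 0.0250 mmol/kg

[CO2*] = 0.0250 mmol/kg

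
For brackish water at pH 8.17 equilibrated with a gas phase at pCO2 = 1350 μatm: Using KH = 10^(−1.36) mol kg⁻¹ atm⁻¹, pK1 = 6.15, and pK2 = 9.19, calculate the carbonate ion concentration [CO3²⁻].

[CO3²⁻] = 0.589 mmol/kg

[CO2*] = KH · pCO2 = 10^(−1.36) × 1350×10^-6 = 5.893×10^-5 mol/kg
α₀ = 1/(1 + K1/[H⁺] + K1K2/[H⁺]²) = 1/(1 + 10^+2.02 + 10^+1.00) = 0.008642
DIC = [CO2*]/α₀ = 5.893×10^-5 / 0.008642 = 6.819 mmol/kg
[CO3²⁻] = α₂·DIC; α₂ = 0.08642, so [CO3²⁻] = 0.08642 × 6.819 = 0.589 mmol/kg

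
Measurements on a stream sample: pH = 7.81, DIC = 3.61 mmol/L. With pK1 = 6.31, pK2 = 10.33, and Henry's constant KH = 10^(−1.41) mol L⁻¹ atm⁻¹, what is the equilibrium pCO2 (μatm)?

α₀ = 1 / (1 + K1/[H⁺] + K1K2/[H⁺]²) = 1 / (1 + 10^+1.50 + 10^-1.02)
   = 1 / (1 + 31.623 + 0.095499) = 1/32.718 = 0.03056
[CO2*] = α₀ × DIC = 0.03056 × 3.61 = 0.1103 mmol/L
pCO2 = [CO2*]/KH = 1.103×10^-4 / 3.890×10^-2 = 2840 μatm

pCO2 = 2840 μatm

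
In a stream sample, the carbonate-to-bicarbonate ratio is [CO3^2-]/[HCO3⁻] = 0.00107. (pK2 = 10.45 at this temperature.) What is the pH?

pH = 7.48

From K2 = [H⁺][CO3^2-]/[HCO3⁻]:  pH = pK2 + log₁₀([CO3^2-]/[HCO3⁻])
log₁₀(0.00107) = -2.971
pH = 10.45 + (-2.971) = 7.48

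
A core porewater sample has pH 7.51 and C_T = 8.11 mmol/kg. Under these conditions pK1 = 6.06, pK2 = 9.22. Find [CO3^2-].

α₂ = 1 / (1 + [H⁺]/K2 + [H⁺]²/(K1K2)) = 1 / (1 + 10^+1.71 + 10^+0.26)
   = 1 / (1 + 51.286 + 1.8197) = 1/54.106 = 0.01848
[CO3²⁻] = α₂ × DIC = 0.01848 × 8.11 = 0.150 mmol/kg

[CO3²⁻] = 0.150 mmol/kg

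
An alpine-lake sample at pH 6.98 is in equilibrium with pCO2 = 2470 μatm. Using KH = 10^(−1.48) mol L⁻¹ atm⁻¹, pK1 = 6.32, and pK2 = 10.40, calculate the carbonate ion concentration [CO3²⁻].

[CO3²⁻] = 0.142 μmol/L

[CO2*] = KH · pCO2 = 10^(−1.48) × 2470×10^-6 = 8.179×10^-5 mol/L
α₀ = 1/(1 + K1/[H⁺] + K1K2/[H⁺]²) = 1/(1 + 10^+0.66 + 10^-2.76) = 0.1794
DIC = [CO2*]/α₀ = 8.179×10^-5 / 0.1794 = 0.4558 mmol/L
[CO3²⁻] = α₂·DIC; α₂ = 0.0003118, so [CO3²⁻] = 0.0003118 × 0.4558 = 0.000142 mmol/L = 0.142 μmol/L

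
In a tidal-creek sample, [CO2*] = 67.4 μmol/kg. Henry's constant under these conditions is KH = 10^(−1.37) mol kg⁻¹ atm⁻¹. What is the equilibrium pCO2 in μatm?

KH = 10^(−1.37) = 4.266×10^-2 mol kg⁻¹ atm⁻¹
pCO2 = [CO2*]/KH = 67.4×10^-6 / 4.266×10^-2 = 1.58×10^-3 atm = 1580 μatm

pCO2 = 1580 μatm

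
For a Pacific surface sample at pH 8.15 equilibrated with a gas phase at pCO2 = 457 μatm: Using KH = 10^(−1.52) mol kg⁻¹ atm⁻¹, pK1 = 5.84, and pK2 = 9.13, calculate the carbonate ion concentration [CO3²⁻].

[CO2*] = KH · pCO2 = 10^(−1.52) × 457×10^-6 = 1.380×10^-5 mol/kg
α₀ = 1/(1 + K1/[H⁺] + K1K2/[H⁺]²) = 1/(1 + 10^+2.31 + 10^+1.33) = 0.004414
DIC = [CO2*]/α₀ = 1.380×10^-5 / 0.004414 = 3.127 mmol/kg
[CO3²⁻] = α₂·DIC; α₂ = 0.09437, so [CO3²⁻] = 0.09437 × 3.127 = 0.295 mmol/kg

[CO3²⁻] = 0.295 mmol/kg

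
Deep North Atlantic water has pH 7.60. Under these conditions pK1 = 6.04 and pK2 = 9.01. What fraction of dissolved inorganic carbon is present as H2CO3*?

α₀ = 0.0258

α₀ = 1 / (1 + K1/[H⁺] + K1K2/[H⁺]²) = 1 / (1 + 10^+1.56 + 10^+0.15)
   = 1 / (1 + 36.308 + 1.4125) = 1/38.720 = 0.02583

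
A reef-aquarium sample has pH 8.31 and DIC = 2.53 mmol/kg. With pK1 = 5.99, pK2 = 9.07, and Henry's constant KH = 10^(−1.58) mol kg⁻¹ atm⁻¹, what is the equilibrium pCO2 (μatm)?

α₀ = 1 / (1 + K1/[H⁺] + K1K2/[H⁺]²) = 1 / (1 + 10^+2.32 + 10^+1.56)
   = 1 / (1 + 208.93 + 36.308) = 1/246.24 = 0.004061
[CO2*] = α₀ × DIC = 0.004061 × 2.53 = 0.01027 mmol/kg = 10.27 μmol/kg
pCO2 = [CO2*]/KH = 1.027×10^-5 / 2.630×10^-2 = 391 μatm

pCO2 = 391 μatm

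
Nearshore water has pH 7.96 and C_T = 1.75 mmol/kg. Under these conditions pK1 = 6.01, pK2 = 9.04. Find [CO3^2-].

[CO3²⁻] = 0.133 mmol/kg

α₂ = 1 / (1 + [H⁺]/K2 + [H⁺]²/(K1K2)) = 1 / (1 + 10^+1.08 + 10^-0.87)
   = 1 / (1 + 12.023 + 0.13490) = 1/13.158 = 0.07600
[CO3²⁻] = α₂ × DIC = 0.07600 × 1.75 = 0.133 mmol/kg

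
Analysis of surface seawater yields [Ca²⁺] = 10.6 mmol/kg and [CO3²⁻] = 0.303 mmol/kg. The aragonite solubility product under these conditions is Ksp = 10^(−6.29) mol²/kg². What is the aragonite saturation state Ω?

Ksp = 10^(−6.29) = 5.129×10^-7
Ω = [Ca²⁺][CO3²⁻]/Ksp = (10.6×10^-3)(0.303×10^-3) / 5.129×10^-7 = 6.26

Ω = 6.26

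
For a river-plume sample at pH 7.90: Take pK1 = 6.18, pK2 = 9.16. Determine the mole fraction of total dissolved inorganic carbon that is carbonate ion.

α₂ = 1 / (1 + [H⁺]/K2 + [H⁺]²/(K1K2)) = 1 / (1 + 10^+1.26 + 10^-0.46)
   = 1 / (1 + 18.197 + 0.34674) = 1/19.544 = 0.05117

α₂ = 0.0512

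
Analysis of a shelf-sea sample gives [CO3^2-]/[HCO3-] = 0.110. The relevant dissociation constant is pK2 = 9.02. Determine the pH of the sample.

pH = 8.06

From K2 = [H⁺][CO3^2-]/[HCO3-]:  pH = pK2 + log₁₀([CO3^2-]/[HCO3-])
log₁₀(0.110) = -0.959
pH = 9.02 + (-0.959) = 8.06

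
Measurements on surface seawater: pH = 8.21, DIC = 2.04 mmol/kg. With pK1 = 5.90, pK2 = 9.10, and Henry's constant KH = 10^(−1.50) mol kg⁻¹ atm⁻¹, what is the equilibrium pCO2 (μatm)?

α₀ = 1 / (1 + K1/[H⁺] + K1K2/[H⁺]²) = 1 / (1 + 10^+2.31 + 10^+1.42)
   = 1 / (1 + 204.17 + 26.303) = 1/231.48 = 0.004320
[CO2*] = α₀ × DIC = 0.004320 × 2.04 = 0.008813 mmol/kg = 8.813 μmol/kg
pCO2 = [CO2*]/KH = 8.813×10^-6 / 3.162×10^-2 = 279 μatm

pCO2 = 279 μatm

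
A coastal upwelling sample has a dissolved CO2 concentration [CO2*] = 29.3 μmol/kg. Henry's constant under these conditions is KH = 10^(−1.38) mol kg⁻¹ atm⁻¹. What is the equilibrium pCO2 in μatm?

pCO2 = 703 μatm

KH = 10^(−1.38) = 4.169×10^-2 mol kg⁻¹ atm⁻¹
pCO2 = [CO2*]/KH = 29.3×10^-6 / 4.169×10^-2 = 7.03×10^-4 atm = 703 μatm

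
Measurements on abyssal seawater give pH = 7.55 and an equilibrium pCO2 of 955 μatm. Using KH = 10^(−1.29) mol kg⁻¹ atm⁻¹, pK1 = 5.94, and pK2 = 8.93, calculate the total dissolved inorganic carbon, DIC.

[CO2*] = KH · pCO2 = 10^(−1.29) × 955×10^-6 = 4.898×10^-5 mol/kg
α₀ = 1/(1 + K1/[H⁺] + K1K2/[H⁺]²) = 1/(1 + 10^+1.61 + 10^+0.23) = 0.02302
DIC = [CO2*]/α₀ = 4.898×10^-5 / 0.02302 = 2.13 mmol/kg

DIC = 2.13 mmol/kg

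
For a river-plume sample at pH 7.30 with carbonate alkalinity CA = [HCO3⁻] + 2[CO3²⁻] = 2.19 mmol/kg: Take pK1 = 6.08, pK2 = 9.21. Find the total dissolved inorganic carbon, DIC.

DIC = 2.29 mmol/kg

CA = [HCO3⁻] + 2[CO3²⁻] = (α₁ + 2α₂)·DIC
At pH 7.30: [H⁺]/K1 = 10^-1.22 = 0.060256, K2/[H⁺] = 10^-1.91 = 0.012303
α₁ = 1/(1 + 0.060256 + 0.012303) = 1/1.0726 = 0.9323; α₂ = α₁·K2/[H⁺] = 0.01147
α₁ + 2α₂ = 0.9553
DIC = CA / (α₁ + 2α₂) = 2.19 / 0.9553 = 2.29 mmol/kg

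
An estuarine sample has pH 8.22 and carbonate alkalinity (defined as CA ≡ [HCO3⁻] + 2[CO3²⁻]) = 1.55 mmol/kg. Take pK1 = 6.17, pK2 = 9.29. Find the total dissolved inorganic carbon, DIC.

DIC = 1.45 mmol/kg

CA = [HCO3⁻] + 2[CO3²⁻] = (α₁ + 2α₂)·DIC
At pH 8.22: [H⁺]/K1 = 10^-2.05 = 0.0089125, K2/[H⁺] = 10^-1.07 = 0.085114
α₁ = 1/(1 + 0.0089125 + 0.085114) = 1/1.0940 = 0.9141; α₂ = α₁·K2/[H⁺] = 0.07780
α₁ + 2α₂ = 1.0697
DIC = CA / (α₁ + 2α₂) = 1.55 / 1.0697 = 1.45 mmol/kg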